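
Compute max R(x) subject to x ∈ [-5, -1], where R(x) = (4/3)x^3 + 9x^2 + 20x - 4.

Differentiating, R'(x) = 4x^2 + 18x + 20; which vanishes at x = -5/2 and x = -2.
Evaluating at the critical points and endpoints: R(-5) = -137/3, R(-5/2) = -223/12, R(-2) = -56/3, R(-1) = -49/3.
So the maximum is R(-1) = -49/3.

-49/3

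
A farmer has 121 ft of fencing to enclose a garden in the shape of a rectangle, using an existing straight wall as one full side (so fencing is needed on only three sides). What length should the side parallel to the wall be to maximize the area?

Let the sides perpendicular to the wall have length x and the parallel side y, so 2x + y = 121 and the area is A = xy = x(121 − 2x).
A'(x) = 121 − 4x = 0 gives x = 121/4, and A''(x) = −4 < 0 confirms a maximum.
Then y = 121 − 2·121/4 = 121/2 and A = 14641/8.

121/2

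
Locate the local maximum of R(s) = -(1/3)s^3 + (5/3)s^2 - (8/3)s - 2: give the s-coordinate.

2

R'(s) = -s^2 + (10/3)s - 8/3. Setting R'(s) = 0 gives s ∈ {4/3, 2}.
Second-derivative test with R''(s) = -2s + 10/3: R''(4/3) = 2/3 > 0 ⇒ local minimum; R''(2) = -2/3 < 0 ⇒ local maximum.
So the local maximum value is R(2) = -10/3.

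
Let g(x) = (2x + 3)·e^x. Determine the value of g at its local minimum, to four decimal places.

-0.1642

By the product rule, g'(x) = (2x + 5)·e^x. Since e^x > 0, the only critical point is x = -5/2.
g''(-5/2) has the same sign as 2 > 0, so this is a local minimum.
g(-5/2) = (-2)·e^(-5/2) ≈ -0.1642.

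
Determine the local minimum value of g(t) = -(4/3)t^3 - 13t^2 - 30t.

Critical points: g'(t) = -4t^2 - 26t - 30 vanishes at t = -5, -3/2.
Since g''(t) = -8t - 26, we get g''(-5) = 14 > 0 ⇒ local minimum; g''(-3/2) = -14 < 0 ⇒ local maximum.
So the local minimum value is g(-5) = -25/3.

-25/3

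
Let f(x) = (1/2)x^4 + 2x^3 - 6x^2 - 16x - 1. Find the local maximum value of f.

15/2

f'(x) = 2x^3 + 6x^2 - 12x - 16 = 0 at x = -4, -1, 2.
f''(x) = 6x^2 + 12x - 12. f''(-4) = 36 > 0 ⇒ local minimum; f''(-1) = -18 < 0 ⇒ local maximum; f''(2) = 36 > 0 ⇒ local minimum.
Thus f has its local maximum at x = -1, with value 15/2.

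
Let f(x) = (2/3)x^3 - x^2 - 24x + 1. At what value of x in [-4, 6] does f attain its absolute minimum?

4

f'(x) = 2x^2 - 2x - 24, which vanishes at x = -3 and x = 4.
Compare values at every candidate in [-4, 6]: f(-4) = 115/3, f(-3) = 46, f(4) = -205/3, f(6) = -35.
Hence the absolute minimum is -205/3 at x = 4.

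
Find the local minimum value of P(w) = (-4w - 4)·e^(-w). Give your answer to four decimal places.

P'(w) = (-4)·e^(-w) + (-4w - 4)·(-1)·e^(-w) = (4w)·e^(-w). Since e^(-w) > 0, the only critical point is w = 0.
P''(0) has the same sign as 4 > 0, so this is a local minimum.
P(0) = (-4)·e^(0) ≈ -4.0000.

-4.0000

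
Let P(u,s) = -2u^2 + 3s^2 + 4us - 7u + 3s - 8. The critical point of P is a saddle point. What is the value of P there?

-107/40

∂P/∂u = -4u + 4s - 7 = 0 and ∂P/∂s = 4u + 6s + 3 = 0, so (u, s) = (-27/20, 2/5).
The Hessian has P_{uu} = -4, P_{ss} = 6, P_{us} = 4, giving D = -40 < 0, so the point is a saddle point.
P(-27/20, 2/5) = -107/40.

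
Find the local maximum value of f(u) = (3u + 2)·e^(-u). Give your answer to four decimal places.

f'(u) = 3·e^(-u) + (3u + 2)·(-1)·e^(-u) = (-3u + 1)·e^(-u). Since e^(-u) > 0, the only critical point is u = 1/3.
f''(1/3) has the same sign as -3 < 0, so this is a local maximum.
f(1/3) = (3)·e^(-1/3) ≈ 2.1496.

2.1496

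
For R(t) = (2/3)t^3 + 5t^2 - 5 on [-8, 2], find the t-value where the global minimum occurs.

-8

Differentiating, R'(t) = 2t^2 + 10t; which vanishes at t = -5 and t = 0.
Compare values at every candidate in [-8, 2]: R(-8) = -79/3,  R(-5) = 110/3,  R(0) = -5,  R(2) = 61/3.
So the minimum is R(-8) = -79/3.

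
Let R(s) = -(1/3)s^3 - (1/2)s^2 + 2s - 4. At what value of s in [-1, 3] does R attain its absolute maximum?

The derivative is -s^2 - s + 2, whose only zero in [-1, 3] is s = 1.
Evaluating at the critical points and endpoints: R(-1) = -37/6; R(1) = -17/6; R(3) = -23/2.
The maximum over the interval is -17/6, attained at s = 1.

1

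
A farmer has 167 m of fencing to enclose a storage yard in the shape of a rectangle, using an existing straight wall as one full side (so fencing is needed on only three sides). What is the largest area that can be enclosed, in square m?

Let the sides perpendicular to the wall have length x and the parallel side y, so 2x + y = 167 and the area is A = xy = x(167 − 2x).
A'(x) = 167 − 4x = 0 gives x = 167/4, and A''(x) = −4 < 0 confirms a maximum.
Then y = 167 − 2·167/4 = 167/2 and A = 27889/8.

27889/8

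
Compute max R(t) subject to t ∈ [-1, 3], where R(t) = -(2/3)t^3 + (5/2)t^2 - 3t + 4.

61/6

The derivative is -2t^2 + 5t - 3, which vanishes at t = 1 and t = 3/2.
Compare values at every candidate in [-1, 3]: R(-1) = 61/6; R(1) = 17/6; R(3/2) = 23/8; R(3) = -1/2.
So the maximum is R(-1) = 61/6.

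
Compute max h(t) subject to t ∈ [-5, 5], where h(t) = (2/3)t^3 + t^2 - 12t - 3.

136/3

The derivative is 2t^2 + 2t - 12, which vanishes at t = -3 and t = 2.
Candidates: h(-5) = -4/3, h(-3) = 24, h(2) = -53/3, h(5) = 136/3.
The maximum over the interval is 136/3, attained at t = 5.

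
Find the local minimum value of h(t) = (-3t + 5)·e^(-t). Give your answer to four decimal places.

Differentiating with the product rule gives h'(t) = (3t - 8)·e^(-t). Since e^(-t) > 0, the only critical point is t = 8/3.
h''(8/3) has the same sign as 3 > 0, so this is a local minimum.
h(8/3) = (-3)·e^(-8/3) ≈ -0.2085.

-0.2085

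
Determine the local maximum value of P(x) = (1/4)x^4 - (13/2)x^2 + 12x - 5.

P'(x) = x^3 - 13x + 12 = 0 at x = -4, 1, 3.
P''(x) = 3x^2 - 13. P''(-4) = 35 > 0 ⇒ local minimum; P''(1) = -10 < 0 ⇒ local maximum; P''(3) = 14 > 0 ⇒ local minimum.
The local maximum is P(1) = 3/4.

3/4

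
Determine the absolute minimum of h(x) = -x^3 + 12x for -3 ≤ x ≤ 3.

-16

Differentiating, h'(x) = -3x^2 + 12; which vanishes at x = -2 and x = 2.
Candidates: h(-3) = -9, h(-2) = -16, h(2) = 16, h(3) = 9.
The minimum over the interval is -16, attained at x = -2.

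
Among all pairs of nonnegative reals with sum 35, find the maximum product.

With x + y = 35, the product is P(x) = x(35 − x).
P'(x) = 35 − 2x = 0 gives x = 35/2; P'' = −2 < 0, so this is the maximum.
P = 35/2·35/2 = 1225/4.

1225/4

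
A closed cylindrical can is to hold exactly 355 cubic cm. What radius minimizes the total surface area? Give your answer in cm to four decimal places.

3.8372

With radius r and height h, πr²h = 355 so h = 355/(πr²), and S(r) = 2πr² + 2πrh = 2πr² + 2·355/r.
S'(r) = 4πr − 2·355/r² = 0 ⇒ r³ = 355/(2π), so r ≈ 3.8372 and h = 2r ≈ 7.6744.
S''(r) = 4π + 4·355/r³ > 0, so this is the minimum; S ≈ 277.5450.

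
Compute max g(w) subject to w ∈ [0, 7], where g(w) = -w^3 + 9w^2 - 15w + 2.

27

Differentiating, g'(w) = -3w^2 + 18w - 15; which vanishes at w = 1 and w = 5.
Evaluating at the critical points and endpoints: g(0) = 2; g(1) = -5; g(5) = 27; g(7) = -5.
Hence the absolute maximum is 27 at w = 5.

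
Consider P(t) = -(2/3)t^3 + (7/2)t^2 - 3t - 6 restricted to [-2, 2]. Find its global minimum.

-161/24

The derivative is -2t^2 + 7t - 3, whose only zero in [-2, 2] is t = 1/2.
Candidates: P(-2) = 58/3; P(1/2) = -161/24; P(2) = -10/3.
Hence the absolute minimum is -161/24 at t = 1/2.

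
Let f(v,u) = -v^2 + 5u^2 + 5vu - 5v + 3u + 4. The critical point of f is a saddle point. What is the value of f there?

∂f/∂v = -2v + 5u - 5 = 0 and ∂f/∂u = 5v + 10u + 3 = 0, so (v, u) = (-13/9, 19/45).
The Hessian has f_{vv} = -2, f_{uu} = 10, f_{vu} = 5, giving D = -45 < 0, so the point is a saddle point.
f(-13/9, 19/45) = 371/45.

371/45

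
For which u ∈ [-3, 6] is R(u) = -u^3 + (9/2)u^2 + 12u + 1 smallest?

-1

The derivative is -3u^2 + 9u + 12, which vanishes at u = -1 and u = 4.
Evaluating at the critical points and endpoints: R(-3) = 65/2,  R(-1) = -11/2,  R(4) = 57,  R(6) = 19.
So the minimum is R(-1) = -11/2.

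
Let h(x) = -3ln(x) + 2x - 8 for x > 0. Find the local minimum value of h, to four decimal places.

h'(x) = -3/x + 2 = 0 gives x = 3/2.
h''(x) = 3/x², which is positive for x > 0, so this is a local minimum.
h(3/2) = -3·ln(3/2) + 3 - 8 ≈ -6.2164.

-6.2164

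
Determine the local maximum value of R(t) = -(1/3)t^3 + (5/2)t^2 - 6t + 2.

-5/2

R'(t) = -t^2 + 5t - 6 = 0 at t = 2, 3.
Second-derivative test with R''(t) = -2t + 5: R''(2) = 1 > 0 ⇒ local minimum; R''(3) = -1 < 0 ⇒ local maximum.
So the local maximum value is R(3) = -5/2.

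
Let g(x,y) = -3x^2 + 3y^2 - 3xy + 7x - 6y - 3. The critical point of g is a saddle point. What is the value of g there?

∂g/∂x = -6x - 3y + 7 = 0 and ∂g/∂y = -3x + 6y - 6 = 0, so (x, y) = (8/15, 19/15).
The Hessian has g_{xx} = -6, g_{yy} = 6, g_{xy} = -3, giving D = -45 < 0, so the point is a saddle point.
g(8/15, 19/15) = -74/15.

-74/15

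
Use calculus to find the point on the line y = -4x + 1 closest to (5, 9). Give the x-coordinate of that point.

Minimize D(x)^2 = (x - 5)^2 + (-4x - 8)^2.
d/dx[D^2] = 2(x - 5) + 2·(-4)·(-4x - 8) = 0 ⇒ x = -27/17.
Then y = 125/17 and the distance is √(784/17) ≈ 6.7910.

-27/17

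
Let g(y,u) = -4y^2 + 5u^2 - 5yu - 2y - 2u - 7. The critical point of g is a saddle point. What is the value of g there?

∂g/∂y = -8y - 5u - 2 = 0 and ∂g/∂u = -5y + 10u - 2 = 0, so (y, u) = (-2/7, 2/35).
The Hessian has g_{yy} = -8, g_{uu} = 10, g_{yu} = -5, giving D = -105 < 0, so the point is a saddle point.
g(-2/7, 2/35) = -237/35.

-237/35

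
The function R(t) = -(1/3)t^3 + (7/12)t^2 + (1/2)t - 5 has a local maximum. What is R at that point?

R'(t) = -t^2 + (7/6)t + 1/2 = 0 at t = -1/3, 3/2.
Second-derivative test with R''(t) = -2t + 7/6: R''(-1/3) = 11/6 > 0 ⇒ local minimum; R''(3/2) = -11/6 < 0 ⇒ local maximum.
The local maximum is R(3/2) = -65/16.

-65/16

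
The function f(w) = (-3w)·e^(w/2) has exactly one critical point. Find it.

Differentiating with the product rule gives f'(w) = (-(3/2)w - 3)·e^(w/2). Since e^(w/2) > 0, the only critical point is w = -2.
f''(-2) has the same sign as -3/2 < 0, so this is a local maximum.
f(-2) = (6)·e^(-1) ≈ 2.2073.

-2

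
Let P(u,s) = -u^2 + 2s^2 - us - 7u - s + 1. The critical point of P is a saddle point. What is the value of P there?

113/9

∂P/∂u = -2u - s - 7 = 0 and ∂P/∂s = -u + 4s - 1 = 0, so (u, s) = (-29/9, -5/9).
The Hessian has P_{uu} = -2, P_{ss} = 4, P_{us} = -1, giving D = -9 < 0, so the point is a saddle point.
P(-29/9, -5/9) = 113/9.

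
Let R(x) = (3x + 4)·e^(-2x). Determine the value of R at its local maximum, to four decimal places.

7.9417

R'(x) = 3·e^(-2x) + (3x + 4)·(-2)·e^(-2x) = (-6x - 5)·e^(-2x). Since e^(-2x) > 0, the only critical point is x = -5/6.
R''(-5/6) has the same sign as -6 < 0, so this is a local maximum.
R(-5/6) = (3/2)·e^(5/3) ≈ 7.9417.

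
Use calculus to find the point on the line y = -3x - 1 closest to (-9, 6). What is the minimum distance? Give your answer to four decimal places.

Minimize D(x)^2 = (x + 9)^2 + (-3x - 7)^2.
d/dx[D^2] = 2(x + 9) + 2·(-3)·(-3x - 7) = 0 ⇒ x = -3.
Then y = 8 and the distance is √(40) ≈ 6.3246.

6.3246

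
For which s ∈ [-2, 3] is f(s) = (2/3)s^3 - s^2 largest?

Differentiating, f'(s) = 2s^2 - 2s; which vanishes at s = 0 and s = 1.
Compare values at every candidate in [-2, 3]: f(-2) = -28/3, f(0) = 0, f(1) = -1/3, f(3) = 9.
So the maximum is f(3) = 9.

3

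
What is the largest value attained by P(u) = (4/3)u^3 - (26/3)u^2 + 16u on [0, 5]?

Differentiating, P'(u) = 4u^2 - (52/3)u + 16; which vanishes at u = 4/3 and u = 3.
Evaluating at the critical points and endpoints: P(0) = 0, P(4/3) = 736/81, P(3) = 6, P(5) = 30.
Hence the absolute maximum is 30 at u = 5.

30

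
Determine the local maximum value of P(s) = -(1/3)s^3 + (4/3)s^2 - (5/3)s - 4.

P'(s) = -s^2 + (8/3)s - 5/3. Setting P'(s) = 0 gives s ∈ {1, 5/3}.
Since P''(s) = -2s + 8/3, we get P''(1) = 2/3 > 0 ⇒ local minimum; P''(5/3) = -2/3 < 0 ⇒ local maximum.
So the local maximum value is P(5/3) = -374/81.

-374/81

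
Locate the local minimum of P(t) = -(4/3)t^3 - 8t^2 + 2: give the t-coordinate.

P'(t) = -4t^2 - 16t. Setting P'(t) = 0 gives t ∈ {-4, 0}.
Second-derivative test with P''(t) = -8t - 16: P''(-4) = 16 > 0 ⇒ local minimum; P''(0) = -16 < 0 ⇒ local maximum.
The local minimum is P(-4) = -122/3.

-4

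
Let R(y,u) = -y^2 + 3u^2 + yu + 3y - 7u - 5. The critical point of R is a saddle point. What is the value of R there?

-66/13

∂R/∂y = -2y + u + 3 = 0 and ∂R/∂u = y + 6u - 7 = 0, so (y, u) = (25/13, 11/13).
The Hessian has R_{yy} = -2, R_{uu} = 6, R_{yu} = 1, giving D = -13 < 0, so the point is a saddle point.
R(25/13, 11/13) = -66/13.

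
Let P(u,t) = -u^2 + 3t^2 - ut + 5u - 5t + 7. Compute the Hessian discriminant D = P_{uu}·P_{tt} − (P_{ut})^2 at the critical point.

-13

∂P/∂u = -2u - t + 5 = 0 and ∂P/∂t = -u + 6t - 5 = 0, so (u, t) = (25/13, 15/13).
The Hessian has P_{uu} = -2, P_{tt} = 6, P_{ut} = -1, giving D = -13 < 0, so the point is a saddle point.
D = (-2)·(6) − (-1)^2 = -13.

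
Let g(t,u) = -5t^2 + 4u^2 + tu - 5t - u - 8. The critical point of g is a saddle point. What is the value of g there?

∂g/∂t = -10t + u - 5 = 0 and ∂g/∂u = t + 8u - 1 = 0, so (t, u) = (-13/27, 5/27).
The Hessian has g_{tt} = -10, g_{uu} = 8, g_{tu} = 1, giving D = -81 < 0, so the point is a saddle point.
g(-13/27, 5/27) = -62/9.

-62/9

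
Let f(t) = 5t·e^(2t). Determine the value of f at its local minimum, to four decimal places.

f'(t) = 5·e^(2t) + (5t)·2·e^(2t) = (10t + 5)·e^(2t). Since e^(2t) > 0, the only critical point is t = -1/2.
f''(-1/2) has the same sign as 10 > 0, so this is a local minimum.
f(-1/2) = (-5/2)·e^(-1) ≈ -0.9197.

-0.9197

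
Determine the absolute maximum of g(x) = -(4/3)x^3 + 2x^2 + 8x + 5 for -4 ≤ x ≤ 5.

g'(x) = -4x^2 + 4x + 8, which vanishes at x = -1 and x = 2.
Candidates: g(-4) = 271/3, g(-1) = 1/3, g(2) = 55/3, g(5) = -215/3.
The maximum over the interval is 271/3, attained at x = -4.

271/3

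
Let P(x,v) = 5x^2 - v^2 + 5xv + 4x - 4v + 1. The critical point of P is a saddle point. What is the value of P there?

∂P/∂x = 10x + 5v + 4 = 0 and ∂P/∂v = 5x - 2v - 4 = 0, so (x, v) = (4/15, -4/3).
The Hessian has P_{xx} = 10, P_{vv} = -2, P_{xv} = 5, giving D = -45 < 0, so the point is a saddle point.
P(4/15, -4/3) = 21/5.

21/5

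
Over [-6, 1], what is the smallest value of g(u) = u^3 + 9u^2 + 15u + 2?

-5

Differentiating, g'(u) = 3u^2 + 18u + 15; which vanishes at u = -5 and u = -1.
Evaluating at the critical points and endpoints: g(-6) = 20; g(-5) = 27; g(-1) = -5; g(1) = 27.
The minimum over the interval is -5, attained at u = -1.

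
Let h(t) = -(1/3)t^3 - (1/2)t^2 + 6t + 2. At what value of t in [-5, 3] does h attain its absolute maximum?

2

The derivative is -t^2 - t + 6, which vanishes at t = -3 and t = 2.
Compare values at every candidate in [-5, 3]: h(-5) = 7/6; h(-3) = -23/2; h(2) = 28/3; h(3) = 13/2.
The maximum over the interval is 28/3, attained at t = 2.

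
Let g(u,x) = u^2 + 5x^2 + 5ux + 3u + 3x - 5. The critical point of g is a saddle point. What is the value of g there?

∂g/∂u = 2u + 5x + 3 = 0 and ∂g/∂x = 5u + 10x + 3 = 0, so (u, x) = (3, -9/5).
The Hessian has g_{uu} = 2, g_{xx} = 10, g_{ux} = 5, giving D = -5 < 0, so the point is a saddle point.
g(3, -9/5) = -16/5.

-16/5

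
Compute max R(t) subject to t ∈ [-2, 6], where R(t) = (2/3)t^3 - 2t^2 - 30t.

Differentiating, R'(t) = 2t^2 - 4t - 30; whose only zero in [-2, 6] is t = 5.
Evaluating at the critical points and endpoints: R(-2) = 140/3, R(5) = -350/3, R(6) = -108.
Hence the absolute maximum is 140/3 at t = -2.

140/3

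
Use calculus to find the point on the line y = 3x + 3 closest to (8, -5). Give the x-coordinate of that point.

Minimize D(x)^2 = (x - 8)^2 + (3x + 8)^2.
d/dx[D^2] = 2(x - 8) + 2·3·(3x + 8) = 0 ⇒ x = -8/5.
Then y = -9/5 and the distance is √(512/5) ≈ 10.1193.

-8/5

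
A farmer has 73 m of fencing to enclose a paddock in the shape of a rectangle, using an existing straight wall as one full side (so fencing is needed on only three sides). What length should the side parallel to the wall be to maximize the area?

73/2

Let the sides perpendicular to the wall have length x and the parallel side y, so 2x + y = 73 and the area is A = xy = x(73 − 2x).
A'(x) = 73 − 4x = 0 gives x = 73/4, and A''(x) = −4 < 0 confirms a maximum.
Then y = 73 − 2·73/4 = 73/2 and A = 5329/8.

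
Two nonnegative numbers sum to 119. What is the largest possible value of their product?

With x + y = 119, the product is P(x) = x(119 − x).
P'(x) = 119 − 2x = 0 gives x = 119/2; P'' = −2 < 0, so this is the maximum.
P = 119/2·119/2 = 14161/4.

14161/4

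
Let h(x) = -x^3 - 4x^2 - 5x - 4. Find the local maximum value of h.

-2

Critical points: h'(x) = -3x^2 - 8x - 5 vanishes at x = -5/3, -1.
h''(x) = -6x - 8. h''(-5/3) = 2 > 0 ⇒ local minimum; h''(-1) = -2 < 0 ⇒ local maximum.
The local maximum is h(-1) = -2.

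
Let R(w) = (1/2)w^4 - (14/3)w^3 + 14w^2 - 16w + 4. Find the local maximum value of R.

R'(w) = 2w^3 - 14w^2 + 28w - 16. Setting R'(w) = 0 gives w ∈ {1, 2, 4}.
Second-derivative test with R''(w) = 6w^2 - 28w + 28: R''(1) = 6 > 0 ⇒ local minimum; R''(2) = -4 < 0 ⇒ local maximum; R''(4) = 12 > 0 ⇒ local minimum.
So the local maximum value is R(2) = -4/3.

-4/3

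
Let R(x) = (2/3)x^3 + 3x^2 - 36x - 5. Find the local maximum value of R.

R'(x) = 2x^2 + 6x - 36. Setting R'(x) = 0 gives x ∈ {-6, 3}.
Second-derivative test with R''(x) = 4x + 6: R''(-6) = -18 < 0 ⇒ local maximum; R''(3) = 18 > 0 ⇒ local minimum.
Thus R has its local maximum at x = -6, with value 175.

175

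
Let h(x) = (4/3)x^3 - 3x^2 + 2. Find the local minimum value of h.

h'(x) = 4x^2 - 6x = 0 at x = 0, 3/2.
Since h''(x) = 8x - 6, we get h''(0) = -6 < 0 ⇒ local maximum; h''(3/2) = 6 > 0 ⇒ local minimum.
So the local minimum value is h(3/2) = -1/4.

-1/4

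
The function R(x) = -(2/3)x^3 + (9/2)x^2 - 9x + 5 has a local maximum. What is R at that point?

Critical points: R'(x) = -2x^2 + 9x - 9 vanishes at x = 3/2, 3.
Since R''(x) = -4x + 9, we get R''(3/2) = 3 > 0 ⇒ local minimum; R''(3) = -3 < 0 ⇒ local maximum.
Thus R has its local maximum at x = 3, with value 1/2.

1/2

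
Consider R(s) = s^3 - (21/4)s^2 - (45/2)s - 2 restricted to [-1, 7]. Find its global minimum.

-483/4

Differentiating, R'(s) = 3s^2 - (21/2)s - 45/2; whose only zero in [-1, 7] is s = 5.
Compare values at every candidate in [-1, 7]: R(-1) = 57/4; R(5) = -483/4; R(7) = -295/4.
Hence the absolute minimum is -483/4 at s = 5.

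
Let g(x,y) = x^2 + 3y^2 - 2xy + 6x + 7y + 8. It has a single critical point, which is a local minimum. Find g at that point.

∂g/∂x = 2x - 2y + 6 = 0 and ∂g/∂y = -2x + 6y + 7 = 0, so (x, y) = (-25/4, -13/4).
The Hessian has g_{xx} = 2, g_{yy} = 6, g_{xy} = -2, giving D = 8 > 0 with g_{xx} > 0, so the point is a local minimum.
g(-25/4, -13/4) = -177/8.

-177/8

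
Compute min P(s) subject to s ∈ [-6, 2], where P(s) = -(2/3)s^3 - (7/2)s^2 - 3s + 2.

-70/3

P'(s) = -2s^2 - 7s - 3, which vanishes at s = -3 and s = -1/2.
Compare values at every candidate in [-6, 2]: P(-6) = 38,  P(-3) = -5/2,  P(-1/2) = 65/24,  P(2) = -70/3.
Hence the absolute minimum is -70/3 at s = 2.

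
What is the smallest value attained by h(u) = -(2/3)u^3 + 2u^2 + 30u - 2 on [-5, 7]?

-56

h'(u) = -2u^2 + 4u + 30, which vanishes at u = -3 and u = 5.
Compare values at every candidate in [-5, 7]: h(-5) = -56/3, h(-3) = -56, h(5) = 344/3, h(7) = 232/3.
Hence the absolute minimum is -56 at u = -3.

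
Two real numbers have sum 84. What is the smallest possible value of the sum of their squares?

With a + b = 84, a^2 + b^2 = a^2 + (84 − a)^2.
The derivative 2a − 2(84 − a) = 4a − 168 vanishes at a = 42; second derivative 4 > 0, a minimum.
The minimum is 2·(42)^2 = 3528.

3528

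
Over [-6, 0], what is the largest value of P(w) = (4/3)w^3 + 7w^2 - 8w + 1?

Differentiating, P'(w) = 4w^2 + 14w - 8; whose only zero in [-6, 0] is w = -4.
Compare values at every candidate in [-6, 0]: P(-6) = 13,  P(-4) = 179/3,  P(0) = 1.
Hence the absolute maximum is 179/3 at w = -4.

179/3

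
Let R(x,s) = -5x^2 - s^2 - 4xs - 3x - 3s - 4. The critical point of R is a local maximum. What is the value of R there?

1/2

∂R/∂x = -10x - 4s - 3 = 0 and ∂R/∂s = -4x - 2s - 3 = 0, so (x, s) = (3/2, -9/2).
The Hessian has R_{xx} = -10, R_{ss} = -2, R_{xs} = -4, giving D = 4 > 0 with R_{xx} < 0, so the point is a local maximum.
R(3/2, -9/2) = 1/2.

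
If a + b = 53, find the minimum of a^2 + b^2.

With a + b = 53, a^2 + b^2 = a^2 + (53 − a)^2.
The derivative 2a − 2(53 − a) = 4a − 106 vanishes at a = 53/2; second derivative 4 > 0, a minimum.
The minimum is 2·(53/2)^2 = 2809/2.

2809/2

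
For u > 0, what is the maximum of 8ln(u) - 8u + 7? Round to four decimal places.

h'(u) = 8/u − 8 = 0 gives u = 1.
h''(u) = -8/u², which is negative for u > 0, so this is a local maximum.
h(1) = 8·ln(1) - 8 + 7 ≈ -1.0000.

-1.0000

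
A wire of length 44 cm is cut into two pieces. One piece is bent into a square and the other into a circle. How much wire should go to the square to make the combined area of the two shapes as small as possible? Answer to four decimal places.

Let x be the length used for the square. Square side x/4; circle radius (44−x)/(2π).
A(x) = (x/4)² + π·((44−x)/(2π))² = x²/16 + (44−x)²/(4π) for 0 ≤ x ≤ 44. A'(x) = x/8 − (44−x)/(2π) = 0 gives x = 4·44/(π+4) ≈ 24.6444.
A'' = 1/8 + 1/(2π) > 0, so this gives the minimum combined area; x ≈ 24.6444 cm to the square.

24.6444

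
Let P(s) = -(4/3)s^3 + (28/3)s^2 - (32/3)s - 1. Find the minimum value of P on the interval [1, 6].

The derivative is -4s^2 + (56/3)s - 32/3, whose only zero in [1, 6] is s = 4.
Evaluating at the critical points and endpoints: P(1) = -11/3; P(4) = 61/3; P(6) = -17.
So the minimum is P(6) = -17.

-17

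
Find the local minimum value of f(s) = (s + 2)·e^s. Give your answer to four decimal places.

-0.0498

By the product rule, f'(s) = (s + 3)·e^s. Since e^s > 0, the only critical point is s = -3.
f''(-3) has the same sign as 1 > 0, so this is a local minimum.
f(-3) = (-1)·e^(-3) ≈ -0.0498.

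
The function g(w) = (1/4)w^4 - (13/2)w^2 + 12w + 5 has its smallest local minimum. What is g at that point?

-83

Critical points: g'(w) = w^3 - 13w + 12 vanishes at w = -4, 1, 3.
Since g''(w) = 3w^2 - 13, we get g''(-4) = 35 > 0 ⇒ local minimum; g''(1) = -10 < 0 ⇒ local maximum; g''(3) = 14 > 0 ⇒ local minimum.
So the smallest local minimum value is g(-4) = -83.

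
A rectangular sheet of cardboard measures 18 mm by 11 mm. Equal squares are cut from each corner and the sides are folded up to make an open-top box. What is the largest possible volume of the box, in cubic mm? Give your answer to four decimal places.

197.4781

With cut size x, the volume is V(x) = x(18 − 2x)(11 − 2x) for 0 < x < 5.5.
V'(x) = 12x^2 − 116x + 198. Setting V'(x) = 0 gives x ≈ 2.2140 (the root in (0, 5.5)).
V''(x) = 24x − 116 is negative there, so this is the maximum; V ≈ 197.4781.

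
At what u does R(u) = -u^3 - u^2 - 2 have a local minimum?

R'(u) = -3u^2 - 2u. Setting R'(u) = 0 gives u ∈ {-2/3, 0}.
Since R''(u) = -6u - 2, we get R''(-2/3) = 2 > 0 ⇒ local minimum; R''(0) = -2 < 0 ⇒ local maximum.
Thus R has its local minimum at u = -2/3, with value -58/27.

-2/3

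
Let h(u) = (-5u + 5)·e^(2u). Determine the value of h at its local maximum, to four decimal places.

Differentiating with the product rule gives h'(u) = (-10u + 5)·e^(2u). Since e^(2u) > 0, the only critical point is u = 1/2.
h''(1/2) has the same sign as -10 < 0, so this is a local maximum.
h(1/2) = (5/2)·e^(1) ≈ 6.7957.

6.7957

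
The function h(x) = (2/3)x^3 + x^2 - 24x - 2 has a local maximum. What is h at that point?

202/3

h'(x) = 2x^2 + 2x - 24 = 0 at x = -4, 3.
Since h''(x) = 4x + 2, we get h''(-4) = -14 < 0 ⇒ local maximum; h''(3) = 14 > 0 ⇒ local minimum.
So the local maximum value is h(-4) = 202/3.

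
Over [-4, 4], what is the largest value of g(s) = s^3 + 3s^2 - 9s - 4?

72

Differentiating, g'(s) = 3s^2 + 6s - 9; which vanishes at s = -3 and s = 1.
Compare values at every candidate in [-4, 4]: g(-4) = 16; g(-3) = 23; g(1) = -9; g(4) = 72.
So the maximum is g(4) = 72.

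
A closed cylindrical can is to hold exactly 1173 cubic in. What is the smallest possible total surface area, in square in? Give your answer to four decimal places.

With radius r and height h, πr²h = 1173 so h = 1173/(πr²), and S(r) = 2πr² + 2πrh = 2πr² + 2·1173/r.
S'(r) = 4πr − 2·1173/r² = 0 ⇒ r³ = 1173/(2π), so r ≈ 5.7153 and h = 2r ≈ 11.4306.
S''(r) = 4π + 4·1173/r³ > 0, so this is the minimum; S ≈ 615.7152.

615.7152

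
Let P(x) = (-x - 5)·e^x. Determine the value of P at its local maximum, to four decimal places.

0.0025

Differentiating with the product rule gives P'(x) = (-x - 6)·e^x. Since e^x > 0, the only critical point is x = -6.
P''(-6) has the same sign as -1 < 0, so this is a local maximum.
P(-6) = (1)·e^(-6) ≈ 0.0025.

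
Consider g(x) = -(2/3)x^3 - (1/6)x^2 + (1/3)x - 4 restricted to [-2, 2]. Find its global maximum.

0

g'(x) = -2x^2 - (1/3)x + 1/3, which vanishes at x = -1/2 and x = 1/3.
Compare values at every candidate in [-2, 2]: g(-2) = 0, g(-1/2) = -33/8, g(1/3) = -637/162, g(2) = -28/3.
Hence the absolute maximum is 0 at x = -2.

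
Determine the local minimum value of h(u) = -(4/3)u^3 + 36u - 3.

-75

h'(u) = -4u^2 + 36 = 0 at u = -3, 3.
Second-derivative test with h''(u) = -8u: h''(-3) = 24 > 0 ⇒ local minimum; h''(3) = -24 < 0 ⇒ local maximum.
So the local minimum value is h(-3) = -75.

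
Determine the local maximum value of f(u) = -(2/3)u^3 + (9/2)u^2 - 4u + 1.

43/3

f'(u) = -2u^2 + 9u - 4 = 0 at u = 1/2, 4.
Second-derivative test with f''(u) = -4u + 9: f''(1/2) = 7 > 0 ⇒ local minimum; f''(4) = -7 < 0 ⇒ local maximum.
The local maximum is f(4) = 43/3.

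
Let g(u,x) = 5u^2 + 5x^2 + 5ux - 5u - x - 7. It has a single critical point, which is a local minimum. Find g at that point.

∂g/∂u = 10u + 5x - 5 = 0 and ∂g/∂x = 5u + 10x - 1 = 0, so (u, x) = (3/5, -1/5).
The Hessian has g_{uu} = 10, g_{xx} = 10, g_{ux} = 5, giving D = 75 > 0 with g_{uu} > 0, so the point is a local minimum.
g(3/5, -1/5) = -42/5.

-42/5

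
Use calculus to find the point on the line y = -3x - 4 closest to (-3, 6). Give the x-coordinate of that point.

Minimize D(x)^2 = (x + 3)^2 + (-3x - 10)^2.
d/dx[D^2] = 2(x + 3) + 2·(-3)·(-3x - 10) = 0 ⇒ x = -33/10.
Then y = 59/10 and the distance is √(1/10) ≈ 0.3162.

-33/10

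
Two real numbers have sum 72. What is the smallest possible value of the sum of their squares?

With a + b = 72, a^2 + b^2 = a^2 + (72 − a)^2.
The derivative 2a − 2(72 − a) = 4a − 144 vanishes at a = 36; second derivative 4 > 0, a minimum.
The minimum is 2·(36)^2 = 2592.

2592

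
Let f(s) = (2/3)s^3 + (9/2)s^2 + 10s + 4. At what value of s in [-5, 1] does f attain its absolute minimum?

-5

Differentiating, f'(s) = 2s^2 + 9s + 10; which vanishes at s = -5/2 and s = -2.
Candidates: f(-5) = -101/6,  f(-5/2) = -79/24,  f(-2) = -10/3,  f(1) = 115/6.
So the minimum is f(-5) = -101/6.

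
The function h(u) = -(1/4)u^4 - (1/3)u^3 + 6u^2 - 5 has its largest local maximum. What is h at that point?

145/3

h'(u) = -u^3 - u^2 + 12u. Setting h'(u) = 0 gives u ∈ {-4, 0, 3}.
Second-derivative test with h''(u) = -3u^2 - 2u + 12: h''(-4) = -28 < 0 ⇒ local maximum; h''(0) = 12 > 0 ⇒ local minimum; h''(3) = -21 < 0 ⇒ local maximum.
So the largest local maximum value is h(-4) = 145/3.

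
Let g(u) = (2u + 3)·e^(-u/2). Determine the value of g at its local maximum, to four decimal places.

3.1152

Differentiating with the product rule gives g'(u) = (-u + 1/2)·e^(-u/2). Since e^(-u/2) > 0, the only critical point is u = 1/2.
g''(1/2) has the same sign as -1 < 0, so this is a local maximum.
g(1/2) = (4)·e^(-1/4) ≈ 3.1152.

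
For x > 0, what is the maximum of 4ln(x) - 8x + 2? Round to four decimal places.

-4.7726

f'(x) = 4/x − 8 = 0 gives x = 1/2.
f''(x) = -4/x², which is negative for x > 0, so this is a local maximum.
f(1/2) = 4·ln(1/2) - 4 + 2 ≈ -4.7726.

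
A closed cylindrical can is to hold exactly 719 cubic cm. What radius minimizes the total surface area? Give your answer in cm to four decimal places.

4.8549

With radius r and height h, πr²h = 719 so h = 719/(πr²), and S(r) = 2πr² + 2πrh = 2πr² + 2·719/r.
S'(r) = 4πr − 2·719/r² = 0 ⇒ r³ = 719/(2π), so r ≈ 4.8549 and h = 2r ≈ 9.7099.
S''(r) = 4π + 4·719/r³ > 0, so this is the minimum; S ≈ 444.2906.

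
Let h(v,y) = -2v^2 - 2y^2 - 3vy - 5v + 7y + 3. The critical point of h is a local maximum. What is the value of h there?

274/7

∂h/∂v = -4v - 3y - 5 = 0 and ∂h/∂y = -3v - 4y + 7 = 0, so (v, y) = (-41/7, 43/7).
The Hessian has h_{vv} = -4, h_{yy} = -4, h_{vy} = -3, giving D = 7 > 0 with h_{vv} < 0, so the point is a local maximum.
h(-41/7, 43/7) = 274/7.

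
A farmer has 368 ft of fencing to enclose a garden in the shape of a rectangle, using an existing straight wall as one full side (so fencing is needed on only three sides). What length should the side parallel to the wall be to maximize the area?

Let the sides perpendicular to the wall have length x and the parallel side y, so 2x + y = 368 and the area is A = xy = x(368 − 2x).
A'(x) = 368 − 4x = 0 gives x = 92, and A''(x) = −4 < 0 confirms a maximum.
Then y = 368 − 2·92 = 184 and A = 16928.

184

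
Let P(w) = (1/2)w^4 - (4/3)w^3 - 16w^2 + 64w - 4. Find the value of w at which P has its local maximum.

2

P'(w) = 2w^3 - 4w^2 - 32w + 64 = 0 at w = -4, 2, 4.
P''(w) = 6w^2 - 8w - 32. P''(-4) = 96 > 0 ⇒ local minimum; P''(2) = -24 < 0 ⇒ local maximum; P''(4) = 32 > 0 ⇒ local minimum.
So the local maximum value is P(2) = 172/3.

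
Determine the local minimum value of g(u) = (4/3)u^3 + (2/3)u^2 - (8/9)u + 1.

g'(u) = 4u^2 + (4/3)u - 8/9 = 0 at u = -2/3, 1/3.
Second-derivative test with g''(u) = 8u + 4/3: g''(-2/3) = -4 < 0 ⇒ local maximum; g''(1/3) = 4 > 0 ⇒ local minimum.
The local minimum is g(1/3) = 67/81.

67/81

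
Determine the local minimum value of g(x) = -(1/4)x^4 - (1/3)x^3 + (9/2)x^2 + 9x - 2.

-77/12

Critical points: g'(x) = -x^3 - x^2 + 9x + 9 vanishes at x = -3, -1, 3.
Second-derivative test with g''(x) = -3x^2 - 2x + 9: g''(-3) = -12 < 0 ⇒ local maximum; g''(-1) = 8 > 0 ⇒ local minimum; g''(3) = -24 < 0 ⇒ local maximum.
So the local minimum value is g(-1) = -77/12.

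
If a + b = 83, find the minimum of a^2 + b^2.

6889/2

With a + b = 83, a^2 + b^2 = a^2 + (83 − a)^2.
The derivative 2a − 2(83 − a) = 4a − 166 vanishes at a = 83/2; second derivative 4 > 0, a minimum.
The minimum is 2·(83/2)^2 = 6889/2.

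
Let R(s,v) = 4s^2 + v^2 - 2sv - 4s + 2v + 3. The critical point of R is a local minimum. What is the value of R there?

∂R/∂s = 8s - 2v - 4 = 0 and ∂R/∂v = -2s + 2v + 2 = 0, so (s, v) = (1/3, -2/3).
The Hessian has R_{ss} = 8, R_{vv} = 2, R_{sv} = -2, giving D = 12 > 0 with R_{ss} > 0, so the point is a local minimum.
R(1/3, -2/3) = 5/3.

5/3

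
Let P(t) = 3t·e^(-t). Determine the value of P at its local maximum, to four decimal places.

1.1036

By the product rule, P'(t) = (-3t + 3)·e^(-t). Since e^(-t) > 0, the only critical point is t = 1.
P''(1) has the same sign as -3 < 0, so this is a local maximum.
P(1) = (3)·e^(-1) ≈ 1.1036.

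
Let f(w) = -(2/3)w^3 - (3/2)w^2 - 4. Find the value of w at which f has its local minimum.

-3/2

f'(w) = -2w^2 - 3w. Setting f'(w) = 0 gives w ∈ {-3/2, 0}.
Second-derivative test with f''(w) = -4w - 3: f''(-3/2) = 3 > 0 ⇒ local minimum; f''(0) = -3 < 0 ⇒ local maximum.
So the local minimum value is f(-3/2) = -41/8.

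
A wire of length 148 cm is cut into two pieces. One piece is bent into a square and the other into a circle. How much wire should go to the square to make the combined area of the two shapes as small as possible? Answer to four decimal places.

82.8947

Let x be the length used for the square. Square side x/4; circle radius (148−x)/(2π).
A(x) = (x/4)² + π·((148−x)/(2π))² = x²/16 + (148−x)²/(4π) for 0 ≤ x ≤ 148. A'(x) = x/8 − (148−x)/(2π) = 0 gives x = 4·148/(π+4) ≈ 82.8947.
A'' = 1/8 + 1/(2π) > 0, so this gives the minimum combined area; x ≈ 82.8947 cm to the square.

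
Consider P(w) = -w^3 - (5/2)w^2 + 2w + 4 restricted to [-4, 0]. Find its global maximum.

P'(w) = -3w^2 - 5w + 2, whose only zero in [-4, 0] is w = -2.
Compare values at every candidate in [-4, 0]: P(-4) = 20, P(-2) = -2, P(0) = 4.
The maximum over the interval is 20, attained at w = -4.

20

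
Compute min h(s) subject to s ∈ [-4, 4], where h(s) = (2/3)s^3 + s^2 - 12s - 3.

-53/3

Differentiating, h'(s) = 2s^2 + 2s - 12; which vanishes at s = -3 and s = 2.
Candidates: h(-4) = 55/3, h(-3) = 24, h(2) = -53/3, h(4) = 23/3.
The minimum over the interval is -53/3, attained at s = 2.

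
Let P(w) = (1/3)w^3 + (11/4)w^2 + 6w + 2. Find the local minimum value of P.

-31/16

P'(w) = w^2 + (11/2)w + 6 = 0 at w = -4, -3/2.
P''(w) = 2w + 11/2. P''(-4) = -5/2 < 0 ⇒ local maximum; P''(-3/2) = 5/2 > 0 ⇒ local minimum.
So the local minimum value is P(-3/2) = -31/16.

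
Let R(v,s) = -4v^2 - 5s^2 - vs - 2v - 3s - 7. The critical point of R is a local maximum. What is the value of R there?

∂R/∂v = -8v - s - 2 = 0 and ∂R/∂s = -v - 10s - 3 = 0, so (v, s) = (-17/79, -22/79).
The Hessian has R_{vv} = -8, R_{ss} = -10, R_{vs} = -1, giving D = 79 > 0 with R_{vv} < 0, so the point is a local maximum.
R(-17/79, -22/79) = -503/79.

-503/79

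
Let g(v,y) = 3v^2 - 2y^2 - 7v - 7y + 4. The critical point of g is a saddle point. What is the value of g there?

∂g/∂v = 6v - 7 = 0 and ∂g/∂y = -4y - 7 = 0, so (v, y) = (7/6, -7/4).
The Hessian has g_{vv} = 6, g_{yy} = -4, g_{vy} = 0, giving D = -24 < 0, so the point is a saddle point.
g(7/6, -7/4) = 145/24.

145/24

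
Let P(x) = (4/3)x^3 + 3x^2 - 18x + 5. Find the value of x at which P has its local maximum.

P'(x) = 4x^2 + 6x - 18 = 0 at x = -3, 3/2.
P''(x) = 8x + 6. P''(-3) = -18 < 0 ⇒ local maximum; P''(3/2) = 18 > 0 ⇒ local minimum.
The local maximum is P(-3) = 50.

-3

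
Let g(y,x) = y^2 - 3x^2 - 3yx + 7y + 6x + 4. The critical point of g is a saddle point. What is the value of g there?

33/7

∂g/∂y = 2y - 3x + 7 = 0 and ∂g/∂x = -3y - 6x + 6 = 0, so (y, x) = (-8/7, 11/7).
The Hessian has g_{yy} = 2, g_{xx} = -6, g_{yx} = -3, giving D = -21 < 0, so the point is a saddle point.
g(-8/7, 11/7) = 33/7.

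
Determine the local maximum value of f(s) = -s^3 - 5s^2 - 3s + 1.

40/27

Critical points: f'(s) = -3s^2 - 10s - 3 vanishes at s = -3, -1/3.
f''(s) = -6s - 10. f''(-3) = 8 > 0 ⇒ local minimum; f''(-1/3) = -8 < 0 ⇒ local maximum.
The local maximum is f(-1/3) = 40/27.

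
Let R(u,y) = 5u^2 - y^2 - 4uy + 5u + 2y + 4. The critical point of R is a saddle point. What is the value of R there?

∂R/∂u = 10u - 4y + 5 = 0 and ∂R/∂y = -4u - 2y + 2 = 0, so (u, y) = (-1/18, 10/9).
The Hessian has R_{uu} = 10, R_{yy} = -2, R_{uy} = -4, giving D = -36 < 0, so the point is a saddle point.
R(-1/18, 10/9) = 179/36.

179/36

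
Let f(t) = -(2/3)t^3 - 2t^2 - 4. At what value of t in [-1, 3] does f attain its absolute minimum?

The derivative is -2t^2 - 4t, whose only zero in [-1, 3] is t = 0.
Candidates: f(-1) = -16/3,  f(0) = -4,  f(3) = -40.
The minimum over the interval is -40, attained at t = 3.

3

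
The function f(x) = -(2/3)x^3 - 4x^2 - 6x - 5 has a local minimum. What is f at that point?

Critical points: f'(x) = -2x^2 - 8x - 6 vanishes at x = -3, -1.
f''(x) = -4x - 8. f''(-3) = 4 > 0 ⇒ local minimum; f''(-1) = -4 < 0 ⇒ local maximum.
The local minimum is f(-3) = -5.

-5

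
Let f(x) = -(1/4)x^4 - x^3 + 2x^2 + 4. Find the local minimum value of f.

4

f'(x) = -x^3 - 3x^2 + 4x = 0 at x = -4, 0, 1.
f''(x) = -3x^2 - 6x + 4. f''(-4) = -20 < 0 ⇒ local maximum; f''(0) = 4 > 0 ⇒ local minimum; f''(1) = -5 < 0 ⇒ local maximum.
So the local minimum value is f(0) = 4.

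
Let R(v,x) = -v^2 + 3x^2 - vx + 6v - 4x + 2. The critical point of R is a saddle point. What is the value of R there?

94/13

∂R/∂v = -2v - x + 6 = 0 and ∂R/∂x = -v + 6x - 4 = 0, so (v, x) = (32/13, 14/13).
The Hessian has R_{vv} = -2, R_{xx} = 6, R_{vx} = -1, giving D = -13 < 0, so the point is a saddle point.
R(32/13, 14/13) = 94/13.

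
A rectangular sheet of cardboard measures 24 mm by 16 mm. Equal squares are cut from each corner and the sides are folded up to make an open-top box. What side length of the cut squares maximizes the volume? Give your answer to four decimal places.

3.1390

With cut size x, the volume is V(x) = x(24 − 2x)(16 − 2x) for 0 < x < 8.
V'(x) = 12x^2 − 160x + 384. Setting V'(x) = 0 gives x ≈ 3.1390 (the root in (0, 8)).
V''(x) = 24x − 160 is negative there, so this is the maximum; V ≈ 540.8286.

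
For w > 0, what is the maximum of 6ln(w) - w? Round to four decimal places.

h'(w) = 6/w − 1 = 0 gives w = 6.
h''(w) = -6/w², which is negative for w > 0, so this is a local maximum.
h(6) = 6·ln(6) - 6 ≈ 4.7506.

4.7506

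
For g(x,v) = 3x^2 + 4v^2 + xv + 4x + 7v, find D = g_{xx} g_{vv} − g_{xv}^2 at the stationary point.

∂g/∂x = 6x + v + 4 = 0 and ∂g/∂v = x + 8v + 7 = 0, so (x, v) = (-25/47, -38/47).
The Hessian has g_{xx} = 6, g_{vv} = 8, g_{xv} = 1, giving D = 47 > 0 with g_{xx} > 0, so the point is a local minimum.
D = (6)·(8) − (1)^2 = 47.

47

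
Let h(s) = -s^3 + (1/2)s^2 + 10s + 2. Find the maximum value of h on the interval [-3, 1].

23/2

The derivative is -3s^2 + s + 10, whose only zero in [-3, 1] is s = -5/3.
Evaluating at the critical points and endpoints: h(-3) = 7/2,  h(-5/3) = -467/54,  h(1) = 23/2.
Hence the absolute maximum is 23/2 at s = 1.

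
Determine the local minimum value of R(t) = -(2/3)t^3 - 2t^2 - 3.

R'(t) = -2t^2 - 4t. Setting R'(t) = 0 gives t ∈ {-2, 0}.
R''(t) = -4t - 4. R''(-2) = 4 > 0 ⇒ local minimum; R''(0) = -4 < 0 ⇒ local maximum.
So the local minimum value is R(-2) = -17/3.

-17/3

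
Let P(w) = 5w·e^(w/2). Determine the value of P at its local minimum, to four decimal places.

-3.6788

By the product rule, P'(w) = ((5/2)w + 5)·e^(w/2). Since e^(w/2) > 0, the only critical point is w = -2.
P''(-2) has the same sign as 5/2 > 0, so this is a local minimum.
P(-2) = (-10)·e^(-1) ≈ -3.6788.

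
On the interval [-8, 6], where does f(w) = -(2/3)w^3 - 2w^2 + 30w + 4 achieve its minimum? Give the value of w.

-5

Differentiating, f'(w) = -2w^2 - 4w + 30; which vanishes at w = -5 and w = 3.
Candidates: f(-8) = -68/3; f(-5) = -338/3; f(3) = 58; f(6) = -32.
Hence the absolute minimum is -338/3 at w = -5.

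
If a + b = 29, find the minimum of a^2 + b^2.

With a + b = 29, a^2 + b^2 = a^2 + (29 − a)^2.
The derivative 2a − 2(29 − a) = 4a − 58 vanishes at a = 29/2; second derivative 4 > 0, a minimum.
The minimum is 2·(29/2)^2 = 841/2.

841/2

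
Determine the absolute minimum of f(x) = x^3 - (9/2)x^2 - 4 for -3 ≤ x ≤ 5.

-143/2

Differentiating, f'(x) = 3x^2 - 9x; which vanishes at x = 0 and x = 3.
Compare values at every candidate in [-3, 5]: f(-3) = -143/2,  f(0) = -4,  f(3) = -35/2,  f(5) = 17/2.
Hence the absolute minimum is -143/2 at x = -3.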